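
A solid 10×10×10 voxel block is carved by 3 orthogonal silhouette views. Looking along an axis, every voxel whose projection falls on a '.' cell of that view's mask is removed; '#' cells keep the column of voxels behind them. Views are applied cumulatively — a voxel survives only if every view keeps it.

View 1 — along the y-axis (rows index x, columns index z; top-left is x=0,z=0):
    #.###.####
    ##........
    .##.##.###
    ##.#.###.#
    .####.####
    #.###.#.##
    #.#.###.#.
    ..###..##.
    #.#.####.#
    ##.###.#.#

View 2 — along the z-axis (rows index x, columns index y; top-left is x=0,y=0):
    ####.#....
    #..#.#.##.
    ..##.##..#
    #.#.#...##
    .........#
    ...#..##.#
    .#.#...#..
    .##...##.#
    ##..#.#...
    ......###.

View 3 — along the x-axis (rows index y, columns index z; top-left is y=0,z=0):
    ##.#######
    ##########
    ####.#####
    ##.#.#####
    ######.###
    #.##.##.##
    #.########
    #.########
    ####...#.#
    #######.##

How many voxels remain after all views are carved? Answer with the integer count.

215 voxels

full grid |V| = 1000
V1 y: intersect with XZ mask (64 set) -- 640 left
V2 z: intersect with XY mask (40 set) -- 248 left
V3 x: intersect with YZ mask (85 set) -- 215 left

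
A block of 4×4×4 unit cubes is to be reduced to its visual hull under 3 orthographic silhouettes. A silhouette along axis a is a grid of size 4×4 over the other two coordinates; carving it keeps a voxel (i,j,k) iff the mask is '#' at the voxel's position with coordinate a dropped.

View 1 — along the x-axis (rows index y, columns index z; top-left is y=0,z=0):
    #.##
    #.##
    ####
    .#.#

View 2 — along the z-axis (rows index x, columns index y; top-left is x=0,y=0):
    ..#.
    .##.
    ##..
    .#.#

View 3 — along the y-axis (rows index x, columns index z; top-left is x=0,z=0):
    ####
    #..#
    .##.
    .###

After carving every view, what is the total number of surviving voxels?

initial block: 4^3 = 64
carve view 1 (along x, YZ-mask fill 12/16): 48 voxels remain
carve view 2 (along z, XY-mask fill 7/16): 22 voxels remain
carve view 3 (along y, XZ-mask fill 11/16): 14 voxels remain

voxel count = 14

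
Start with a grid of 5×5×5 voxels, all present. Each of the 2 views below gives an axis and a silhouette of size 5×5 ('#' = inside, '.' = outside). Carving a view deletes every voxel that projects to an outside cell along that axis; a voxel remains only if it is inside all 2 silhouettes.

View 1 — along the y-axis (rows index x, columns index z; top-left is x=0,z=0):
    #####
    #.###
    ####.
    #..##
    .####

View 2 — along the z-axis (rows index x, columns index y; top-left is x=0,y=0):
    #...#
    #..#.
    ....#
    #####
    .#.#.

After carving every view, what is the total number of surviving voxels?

remaining voxels: 45

full grid |V| = 125
[1] y-view keeps 20 columns → grid now 100
[2] z-view keeps 12 columns → grid now 45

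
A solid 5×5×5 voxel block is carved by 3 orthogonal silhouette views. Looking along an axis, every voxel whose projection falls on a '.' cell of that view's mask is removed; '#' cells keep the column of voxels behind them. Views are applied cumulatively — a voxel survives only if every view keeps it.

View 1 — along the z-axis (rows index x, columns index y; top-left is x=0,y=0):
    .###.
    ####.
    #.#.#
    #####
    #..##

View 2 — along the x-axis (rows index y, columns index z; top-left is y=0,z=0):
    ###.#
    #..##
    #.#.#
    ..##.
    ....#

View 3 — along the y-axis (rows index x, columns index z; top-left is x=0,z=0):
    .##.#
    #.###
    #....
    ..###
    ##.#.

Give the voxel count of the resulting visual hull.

voxel count = 29

start: 5×5×5 = 125 voxels
after view 1 [z-axis, 18 of 25 cells solid] → remaining = 90
after view 2 [x-axis, 13 of 25 cells solid] → remaining = 48
after view 3 [y-axis, 14 of 25 cells solid] → remaining = 29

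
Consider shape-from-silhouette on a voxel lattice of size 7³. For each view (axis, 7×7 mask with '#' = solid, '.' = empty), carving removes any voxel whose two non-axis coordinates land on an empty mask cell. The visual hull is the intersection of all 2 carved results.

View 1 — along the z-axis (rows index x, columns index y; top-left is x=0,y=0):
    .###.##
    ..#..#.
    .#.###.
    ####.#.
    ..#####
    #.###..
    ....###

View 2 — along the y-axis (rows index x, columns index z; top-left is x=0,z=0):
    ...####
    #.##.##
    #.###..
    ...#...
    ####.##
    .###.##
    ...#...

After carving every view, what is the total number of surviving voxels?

start: 7×7×7 = 343 voxels
V1 z: intersect with XY mask (28 set) -- 196 left
V2 y: intersect with XZ mask (26 set) -- 104 left

104 voxels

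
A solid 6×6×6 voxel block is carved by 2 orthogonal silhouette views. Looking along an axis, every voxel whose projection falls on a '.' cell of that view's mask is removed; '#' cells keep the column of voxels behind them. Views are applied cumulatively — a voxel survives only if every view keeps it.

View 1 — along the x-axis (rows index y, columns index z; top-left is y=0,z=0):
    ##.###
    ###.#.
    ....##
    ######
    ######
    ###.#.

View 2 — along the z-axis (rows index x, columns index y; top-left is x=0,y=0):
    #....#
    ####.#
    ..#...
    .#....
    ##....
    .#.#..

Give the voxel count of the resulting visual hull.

remaining voxels: 55

start: 6×6×6 = 216 voxels
  1. axis=0 (YZ plane), |mask|=27  ⇒  voxels=162
  2. axis=2 (XY plane), |mask|=13  ⇒  voxels=55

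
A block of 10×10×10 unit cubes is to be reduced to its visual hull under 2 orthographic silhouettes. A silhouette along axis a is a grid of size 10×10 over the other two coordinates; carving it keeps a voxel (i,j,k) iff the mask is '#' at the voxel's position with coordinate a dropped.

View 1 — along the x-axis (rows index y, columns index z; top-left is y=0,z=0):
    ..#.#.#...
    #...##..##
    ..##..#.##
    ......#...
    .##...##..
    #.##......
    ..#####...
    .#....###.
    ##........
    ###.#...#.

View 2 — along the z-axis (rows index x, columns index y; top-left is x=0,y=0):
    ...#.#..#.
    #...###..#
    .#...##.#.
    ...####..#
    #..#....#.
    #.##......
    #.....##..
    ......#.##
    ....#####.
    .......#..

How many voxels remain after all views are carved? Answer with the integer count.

initial block: 10^3 = 1000
carve view 1 (along x, YZ-mask fill 37/100): 370 voxels remain
carve view 2 (along z, XY-mask fill 35/100): 120 voxels remain

remaining voxels: 120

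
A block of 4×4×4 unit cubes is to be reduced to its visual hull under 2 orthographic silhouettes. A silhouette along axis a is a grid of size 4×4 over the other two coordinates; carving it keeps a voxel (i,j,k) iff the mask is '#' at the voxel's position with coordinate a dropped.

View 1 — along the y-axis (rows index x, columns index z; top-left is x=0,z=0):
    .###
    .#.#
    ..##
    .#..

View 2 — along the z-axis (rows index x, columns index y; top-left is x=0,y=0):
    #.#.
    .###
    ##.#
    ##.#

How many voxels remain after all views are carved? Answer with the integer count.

start: 4×4×4 = 64 voxels
[1] y-view keeps 8 columns → grid now 32
[2] z-view keeps 11 columns → grid now 21

remaining voxels: 21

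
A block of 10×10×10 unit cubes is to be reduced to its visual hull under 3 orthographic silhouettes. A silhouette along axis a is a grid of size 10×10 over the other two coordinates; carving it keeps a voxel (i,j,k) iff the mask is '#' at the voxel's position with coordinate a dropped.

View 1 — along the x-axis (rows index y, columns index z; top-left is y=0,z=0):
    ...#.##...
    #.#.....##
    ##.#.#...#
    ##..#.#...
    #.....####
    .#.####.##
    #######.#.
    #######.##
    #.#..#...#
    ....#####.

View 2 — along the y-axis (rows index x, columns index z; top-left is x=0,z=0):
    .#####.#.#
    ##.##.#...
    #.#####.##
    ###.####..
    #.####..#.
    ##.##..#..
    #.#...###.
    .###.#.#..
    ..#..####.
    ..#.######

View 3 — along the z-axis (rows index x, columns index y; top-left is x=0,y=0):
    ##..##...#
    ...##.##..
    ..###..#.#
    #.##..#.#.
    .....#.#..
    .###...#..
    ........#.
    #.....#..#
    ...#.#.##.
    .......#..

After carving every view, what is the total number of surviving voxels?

initial block: 10^3 = 1000
  1. axis=0 (YZ plane), |mask|=54  ⇒  voxels=540
  2. axis=1 (XZ plane), |mask|=60  ⇒  voxels=317
  3. axis=2 (XY plane), |mask|=34  ⇒  voxels=118

voxel count = 118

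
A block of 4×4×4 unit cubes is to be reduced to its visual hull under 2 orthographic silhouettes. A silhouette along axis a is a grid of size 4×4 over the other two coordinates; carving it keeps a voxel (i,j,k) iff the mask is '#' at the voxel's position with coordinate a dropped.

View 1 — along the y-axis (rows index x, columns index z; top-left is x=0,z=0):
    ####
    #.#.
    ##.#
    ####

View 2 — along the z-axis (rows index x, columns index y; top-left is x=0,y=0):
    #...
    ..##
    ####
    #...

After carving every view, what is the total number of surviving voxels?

initial block: 4^3 = 64
after view 1 [y-axis, 13 of 16 cells solid] → remaining = 52
after view 2 [z-axis, 8 of 16 cells solid] → remaining = 24

remaining voxels: 24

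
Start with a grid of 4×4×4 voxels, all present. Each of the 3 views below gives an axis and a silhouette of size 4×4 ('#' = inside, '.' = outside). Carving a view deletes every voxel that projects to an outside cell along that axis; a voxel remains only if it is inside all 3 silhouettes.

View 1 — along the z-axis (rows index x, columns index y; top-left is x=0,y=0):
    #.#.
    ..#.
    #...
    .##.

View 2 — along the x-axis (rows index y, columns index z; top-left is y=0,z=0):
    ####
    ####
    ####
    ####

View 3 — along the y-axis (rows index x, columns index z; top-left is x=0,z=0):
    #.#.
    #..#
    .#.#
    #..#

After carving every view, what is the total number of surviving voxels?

before carving: 64 voxels (4×4×4)
V1 z: intersect with XY mask (6 set) -- 24 left
V2 x: intersect with YZ mask (16 set) -- 24 left
V3 y: intersect with XZ mask (8 set) -- 12 left

12 voxels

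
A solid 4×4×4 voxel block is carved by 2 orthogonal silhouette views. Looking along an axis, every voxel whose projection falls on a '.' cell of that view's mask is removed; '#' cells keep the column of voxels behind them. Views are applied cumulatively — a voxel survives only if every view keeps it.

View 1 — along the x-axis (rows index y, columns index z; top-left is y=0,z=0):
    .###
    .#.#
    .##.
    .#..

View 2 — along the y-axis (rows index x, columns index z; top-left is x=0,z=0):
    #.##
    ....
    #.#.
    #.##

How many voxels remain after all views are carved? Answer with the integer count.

voxel count = 10

full grid |V| = 64
V1 x: intersect with YZ mask (8 set) -- 32 left
V2 y: intersect with XZ mask (8 set) -- 10 left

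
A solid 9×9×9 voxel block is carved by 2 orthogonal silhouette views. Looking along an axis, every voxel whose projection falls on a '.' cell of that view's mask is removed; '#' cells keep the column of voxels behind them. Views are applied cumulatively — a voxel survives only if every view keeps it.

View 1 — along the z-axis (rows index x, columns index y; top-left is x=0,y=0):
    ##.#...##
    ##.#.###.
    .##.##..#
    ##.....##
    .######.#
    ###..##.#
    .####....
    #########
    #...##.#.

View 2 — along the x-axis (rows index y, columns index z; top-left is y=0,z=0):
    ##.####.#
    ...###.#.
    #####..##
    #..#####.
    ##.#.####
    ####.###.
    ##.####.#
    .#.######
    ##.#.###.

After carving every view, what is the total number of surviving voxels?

full grid |V| = 729
after view 1 [z-axis, 50 of 81 cells solid] → remaining = 450
after view 2 [x-axis, 58 of 81 cells solid] → remaining = 315

voxel count = 315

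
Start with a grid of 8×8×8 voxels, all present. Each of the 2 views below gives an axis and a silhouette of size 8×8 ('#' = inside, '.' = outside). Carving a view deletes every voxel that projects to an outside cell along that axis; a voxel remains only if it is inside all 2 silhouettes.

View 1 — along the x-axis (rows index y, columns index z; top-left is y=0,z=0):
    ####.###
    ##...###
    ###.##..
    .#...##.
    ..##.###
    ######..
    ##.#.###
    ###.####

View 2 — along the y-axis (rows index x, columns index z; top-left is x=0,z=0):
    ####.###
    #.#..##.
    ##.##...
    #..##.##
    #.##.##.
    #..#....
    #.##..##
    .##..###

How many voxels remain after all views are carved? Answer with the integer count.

start: 8×8×8 = 512 voxels
carve view 1 (along x, YZ-mask fill 44/64): 352 voxels remain
carve view 2 (along y, XZ-mask fill 37/64): 206 voxels remain

remaining voxels: 206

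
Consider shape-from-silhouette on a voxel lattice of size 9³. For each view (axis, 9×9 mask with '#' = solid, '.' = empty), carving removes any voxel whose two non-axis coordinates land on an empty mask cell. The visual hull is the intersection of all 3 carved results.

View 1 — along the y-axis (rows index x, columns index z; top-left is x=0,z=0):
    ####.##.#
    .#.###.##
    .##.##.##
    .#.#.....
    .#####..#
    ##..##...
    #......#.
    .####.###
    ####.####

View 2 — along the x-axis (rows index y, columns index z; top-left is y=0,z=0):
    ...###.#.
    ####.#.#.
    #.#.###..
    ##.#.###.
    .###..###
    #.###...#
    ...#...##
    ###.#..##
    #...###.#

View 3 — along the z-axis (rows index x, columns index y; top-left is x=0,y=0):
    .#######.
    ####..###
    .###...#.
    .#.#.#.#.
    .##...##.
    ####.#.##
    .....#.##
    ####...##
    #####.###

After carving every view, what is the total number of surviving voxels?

169 voxels

initial block: 9^3 = 729
step 1: project along y, AND mask (48/81) → |grid| = 432
step 2: project along x, AND mask (46/81) → |grid| = 244
step 3: project along z, AND mask (50/81) → |grid| = 169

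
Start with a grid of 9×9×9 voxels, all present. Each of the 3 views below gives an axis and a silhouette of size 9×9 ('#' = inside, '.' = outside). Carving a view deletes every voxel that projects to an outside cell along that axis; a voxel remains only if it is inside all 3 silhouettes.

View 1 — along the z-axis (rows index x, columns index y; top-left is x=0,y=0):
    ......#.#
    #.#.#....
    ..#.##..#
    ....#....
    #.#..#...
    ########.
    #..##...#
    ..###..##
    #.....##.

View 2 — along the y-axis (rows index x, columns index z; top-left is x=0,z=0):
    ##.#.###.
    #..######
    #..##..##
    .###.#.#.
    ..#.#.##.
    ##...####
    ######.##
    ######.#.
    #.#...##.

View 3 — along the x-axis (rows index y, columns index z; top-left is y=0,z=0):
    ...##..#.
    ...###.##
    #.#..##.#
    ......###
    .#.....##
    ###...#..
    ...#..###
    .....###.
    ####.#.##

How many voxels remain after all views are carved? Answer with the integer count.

initial block: 9^3 = 729
step 1: project along z, AND mask (33/81) → |grid| = 297
step 2: project along y, AND mask (52/81) → |grid| = 197
step 3: project along x, AND mask (37/81) → |grid| = 91

remaining voxels: 91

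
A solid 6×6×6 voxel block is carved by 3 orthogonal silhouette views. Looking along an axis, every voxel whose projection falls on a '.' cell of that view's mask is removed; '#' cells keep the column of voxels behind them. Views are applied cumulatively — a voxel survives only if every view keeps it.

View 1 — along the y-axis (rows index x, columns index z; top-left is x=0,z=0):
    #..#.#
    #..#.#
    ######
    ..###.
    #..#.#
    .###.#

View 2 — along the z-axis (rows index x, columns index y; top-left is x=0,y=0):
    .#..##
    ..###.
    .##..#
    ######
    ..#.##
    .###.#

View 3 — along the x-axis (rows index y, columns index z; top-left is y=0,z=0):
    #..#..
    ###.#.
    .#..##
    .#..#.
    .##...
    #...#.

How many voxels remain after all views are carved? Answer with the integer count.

before carving: 216 voxels (6×6×6)
after view 1 [y-axis, 22 of 36 cells solid] → remaining = 132
after view 2 [z-axis, 22 of 36 cells solid] → remaining = 79
after view 3 [x-axis, 15 of 36 cells solid] → remaining = 26

26 voxels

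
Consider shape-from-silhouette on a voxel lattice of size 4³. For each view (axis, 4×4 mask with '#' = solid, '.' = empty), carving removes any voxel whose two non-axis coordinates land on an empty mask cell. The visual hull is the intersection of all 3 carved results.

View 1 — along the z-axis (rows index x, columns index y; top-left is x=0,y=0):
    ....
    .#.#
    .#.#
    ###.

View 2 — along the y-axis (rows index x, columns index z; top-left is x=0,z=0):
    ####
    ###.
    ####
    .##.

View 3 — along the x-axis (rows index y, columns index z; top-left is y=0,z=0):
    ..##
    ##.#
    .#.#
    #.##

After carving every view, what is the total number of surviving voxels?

voxel count = 13

start: 4×4×4 = 64 voxels
  1. axis=2 (XY plane), |mask|=7  ⇒  voxels=28
  2. axis=1 (XZ plane), |mask|=13  ⇒  voxels=20
  3. axis=0 (YZ plane), |mask|=10  ⇒  voxels=13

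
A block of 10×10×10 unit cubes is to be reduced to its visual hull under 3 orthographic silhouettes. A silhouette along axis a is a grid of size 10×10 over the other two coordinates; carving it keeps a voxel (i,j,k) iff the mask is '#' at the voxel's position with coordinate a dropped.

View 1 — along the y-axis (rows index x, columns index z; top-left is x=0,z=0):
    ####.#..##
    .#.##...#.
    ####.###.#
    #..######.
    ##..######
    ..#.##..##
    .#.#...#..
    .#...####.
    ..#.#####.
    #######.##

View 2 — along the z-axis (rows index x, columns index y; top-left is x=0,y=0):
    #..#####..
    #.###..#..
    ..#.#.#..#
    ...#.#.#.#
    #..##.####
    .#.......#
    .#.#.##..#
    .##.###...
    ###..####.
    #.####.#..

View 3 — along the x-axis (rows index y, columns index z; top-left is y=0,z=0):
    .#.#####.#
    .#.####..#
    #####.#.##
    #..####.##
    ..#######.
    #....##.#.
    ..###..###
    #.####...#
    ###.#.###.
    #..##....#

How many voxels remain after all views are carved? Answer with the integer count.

before carving: 1000 voxels (10×10×10)
V1 y: intersect with XZ mask (62 set) -- 620 left
V2 z: intersect with XY mask (51 set) -- 324 left
V3 x: intersect with YZ mask (62 set) -- 198 left

198 voxels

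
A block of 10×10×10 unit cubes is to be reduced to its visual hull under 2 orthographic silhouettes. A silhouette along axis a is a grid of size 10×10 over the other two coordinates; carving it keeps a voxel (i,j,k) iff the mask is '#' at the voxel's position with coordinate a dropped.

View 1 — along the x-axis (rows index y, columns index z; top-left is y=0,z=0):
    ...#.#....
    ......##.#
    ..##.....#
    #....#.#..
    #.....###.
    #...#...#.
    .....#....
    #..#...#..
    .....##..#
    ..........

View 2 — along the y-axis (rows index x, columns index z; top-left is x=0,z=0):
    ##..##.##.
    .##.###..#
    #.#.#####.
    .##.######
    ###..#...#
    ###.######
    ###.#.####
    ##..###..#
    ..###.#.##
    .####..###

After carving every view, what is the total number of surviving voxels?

start: 10×10×10 = 1000 voxels
V1 x: intersect with YZ mask (25 set) -- 250 left
V2 y: intersect with XZ mask (68 set) -- 158 left

remaining voxels: 158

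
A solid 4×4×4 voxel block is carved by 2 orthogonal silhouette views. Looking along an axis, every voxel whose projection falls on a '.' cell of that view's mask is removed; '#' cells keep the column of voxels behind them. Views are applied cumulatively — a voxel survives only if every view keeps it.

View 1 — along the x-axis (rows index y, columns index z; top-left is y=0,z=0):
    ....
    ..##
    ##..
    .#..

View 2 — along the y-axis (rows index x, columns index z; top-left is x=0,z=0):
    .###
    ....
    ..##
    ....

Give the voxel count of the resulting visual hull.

remaining voxels: 6

start: 4×4×4 = 64 voxels
after view 1 [x-axis, 5 of 16 cells solid] → remaining = 20
after view 2 [y-axis, 5 of 16 cells solid] → remaining = 6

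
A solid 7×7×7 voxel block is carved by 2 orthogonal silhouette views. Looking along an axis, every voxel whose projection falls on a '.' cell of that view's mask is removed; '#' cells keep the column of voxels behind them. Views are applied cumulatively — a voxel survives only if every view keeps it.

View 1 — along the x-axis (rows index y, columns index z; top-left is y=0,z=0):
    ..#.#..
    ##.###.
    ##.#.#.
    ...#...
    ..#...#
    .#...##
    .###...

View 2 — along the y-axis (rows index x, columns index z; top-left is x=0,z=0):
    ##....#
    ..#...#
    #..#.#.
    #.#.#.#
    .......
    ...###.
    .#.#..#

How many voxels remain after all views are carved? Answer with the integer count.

voxel count = 50

start: 7×7×7 = 343 voxels
V1 x: intersect with YZ mask (20 set) -- 140 left
V2 y: intersect with XZ mask (18 set) -- 50 left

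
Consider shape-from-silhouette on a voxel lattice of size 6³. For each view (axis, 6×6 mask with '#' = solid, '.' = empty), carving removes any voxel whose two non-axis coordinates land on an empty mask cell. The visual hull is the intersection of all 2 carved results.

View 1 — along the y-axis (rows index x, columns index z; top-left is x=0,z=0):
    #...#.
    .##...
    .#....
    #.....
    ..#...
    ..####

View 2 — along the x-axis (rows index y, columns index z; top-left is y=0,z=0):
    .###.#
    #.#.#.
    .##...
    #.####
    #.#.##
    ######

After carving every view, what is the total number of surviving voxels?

start: 6×6×6 = 216 voxels
[1] y-view keeps 11 columns → grid now 66
[2] x-view keeps 24 columns → grid now 47

47 voxels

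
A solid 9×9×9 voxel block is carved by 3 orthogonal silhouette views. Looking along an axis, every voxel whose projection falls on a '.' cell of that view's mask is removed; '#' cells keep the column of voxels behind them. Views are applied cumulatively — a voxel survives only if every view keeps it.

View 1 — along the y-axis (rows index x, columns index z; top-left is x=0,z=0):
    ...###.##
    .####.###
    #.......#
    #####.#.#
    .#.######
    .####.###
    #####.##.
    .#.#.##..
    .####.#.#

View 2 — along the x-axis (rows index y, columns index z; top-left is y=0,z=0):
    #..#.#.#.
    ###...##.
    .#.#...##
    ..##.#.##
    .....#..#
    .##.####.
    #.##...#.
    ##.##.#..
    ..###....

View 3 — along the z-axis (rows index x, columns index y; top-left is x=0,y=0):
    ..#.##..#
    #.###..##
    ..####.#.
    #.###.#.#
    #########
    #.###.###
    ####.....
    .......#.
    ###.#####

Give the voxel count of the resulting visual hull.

135 voxels

full grid |V| = 729
after view 1 [y-axis, 52 of 81 cells solid] → remaining = 468
after view 2 [x-axis, 38 of 81 cells solid] → remaining = 218
after view 3 [z-axis, 50 of 81 cells solid] → remaining = 135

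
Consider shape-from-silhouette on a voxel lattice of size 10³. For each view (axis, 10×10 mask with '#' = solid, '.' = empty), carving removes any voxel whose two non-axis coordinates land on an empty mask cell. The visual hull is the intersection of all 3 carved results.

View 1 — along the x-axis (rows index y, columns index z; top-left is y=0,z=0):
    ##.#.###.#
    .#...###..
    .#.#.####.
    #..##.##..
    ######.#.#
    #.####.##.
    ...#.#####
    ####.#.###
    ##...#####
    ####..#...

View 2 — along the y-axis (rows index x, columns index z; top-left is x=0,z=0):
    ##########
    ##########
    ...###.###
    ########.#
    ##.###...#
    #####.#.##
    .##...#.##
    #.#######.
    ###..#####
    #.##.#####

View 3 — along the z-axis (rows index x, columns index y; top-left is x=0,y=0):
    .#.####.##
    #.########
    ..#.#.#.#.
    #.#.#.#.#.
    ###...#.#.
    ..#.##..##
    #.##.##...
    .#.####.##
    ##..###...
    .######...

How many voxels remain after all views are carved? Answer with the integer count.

remaining voxels: 295

before carving: 1000 voxels (10×10×10)
V1 x: intersect with YZ mask (63 set) -- 630 left
V2 y: intersect with XZ mask (78 set) -- 490 left
V3 z: intersect with XY mask (58 set) -- 295 left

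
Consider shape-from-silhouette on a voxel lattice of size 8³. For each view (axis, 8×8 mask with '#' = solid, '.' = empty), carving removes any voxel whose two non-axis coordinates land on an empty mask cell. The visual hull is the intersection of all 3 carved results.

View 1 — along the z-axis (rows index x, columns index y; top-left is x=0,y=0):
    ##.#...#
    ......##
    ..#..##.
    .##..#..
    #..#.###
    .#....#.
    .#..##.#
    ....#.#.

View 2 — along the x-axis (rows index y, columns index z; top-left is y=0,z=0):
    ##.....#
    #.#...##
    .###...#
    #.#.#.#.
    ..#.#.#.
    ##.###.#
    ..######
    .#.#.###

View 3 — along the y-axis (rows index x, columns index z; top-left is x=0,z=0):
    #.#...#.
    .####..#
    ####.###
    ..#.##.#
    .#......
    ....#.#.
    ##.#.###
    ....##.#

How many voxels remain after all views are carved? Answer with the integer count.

voxel count = 60

initial block: 8^3 = 512
  1. axis=2 (XY plane), |mask|=25  ⇒  voxels=200
  2. axis=0 (YZ plane), |mask|=35  ⇒  voxels=118
  3. axis=1 (XZ plane), |mask|=31  ⇒  voxels=60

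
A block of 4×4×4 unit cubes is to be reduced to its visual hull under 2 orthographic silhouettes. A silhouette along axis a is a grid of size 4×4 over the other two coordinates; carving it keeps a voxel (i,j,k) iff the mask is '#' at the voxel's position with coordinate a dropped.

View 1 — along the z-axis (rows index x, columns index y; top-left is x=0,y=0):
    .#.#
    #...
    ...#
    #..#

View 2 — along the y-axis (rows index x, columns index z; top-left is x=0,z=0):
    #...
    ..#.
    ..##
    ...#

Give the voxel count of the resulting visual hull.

remaining voxels: 7

initial block: 4^3 = 64
V1 z: intersect with XY mask (6 set) -- 24 left
V2 y: intersect with XZ mask (5 set) -- 7 left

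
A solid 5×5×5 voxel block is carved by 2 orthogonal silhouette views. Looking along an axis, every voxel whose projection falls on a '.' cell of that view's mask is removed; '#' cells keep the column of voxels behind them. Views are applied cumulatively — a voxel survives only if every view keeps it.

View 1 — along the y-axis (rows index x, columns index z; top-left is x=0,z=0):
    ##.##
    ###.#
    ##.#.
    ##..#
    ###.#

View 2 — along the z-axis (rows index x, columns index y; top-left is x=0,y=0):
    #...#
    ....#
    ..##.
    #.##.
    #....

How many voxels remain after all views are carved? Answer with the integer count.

voxel count = 31

full grid |V| = 125
[1] y-view keeps 18 columns → grid now 90
[2] z-view keeps 9 columns → grid now 31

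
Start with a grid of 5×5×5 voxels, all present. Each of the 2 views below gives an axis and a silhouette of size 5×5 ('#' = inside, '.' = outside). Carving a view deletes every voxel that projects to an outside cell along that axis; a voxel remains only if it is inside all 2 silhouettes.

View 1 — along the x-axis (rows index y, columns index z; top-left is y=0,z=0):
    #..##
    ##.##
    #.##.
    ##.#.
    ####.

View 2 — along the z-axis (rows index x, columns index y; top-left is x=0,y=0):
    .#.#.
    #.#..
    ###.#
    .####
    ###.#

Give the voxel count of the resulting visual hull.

|visual hull| = 55

full grid |V| = 125
carve view 1 (along x, YZ-mask fill 17/25): 85 voxels remain
carve view 2 (along z, XY-mask fill 16/25): 55 voxels remain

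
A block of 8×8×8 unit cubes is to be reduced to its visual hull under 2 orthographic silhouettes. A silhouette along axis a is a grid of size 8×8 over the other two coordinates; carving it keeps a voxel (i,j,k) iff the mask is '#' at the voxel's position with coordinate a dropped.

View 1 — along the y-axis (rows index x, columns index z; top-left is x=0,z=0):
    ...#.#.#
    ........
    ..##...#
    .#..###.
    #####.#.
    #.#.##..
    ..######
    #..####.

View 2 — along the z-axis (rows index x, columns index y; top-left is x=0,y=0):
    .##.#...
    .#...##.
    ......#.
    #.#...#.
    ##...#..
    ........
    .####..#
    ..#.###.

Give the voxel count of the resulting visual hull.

92 voxels

start: 8×8×8 = 512 voxels
V1 y: intersect with XZ mask (31 set) -- 248 left
V2 z: intersect with XY mask (22 set) -- 92 left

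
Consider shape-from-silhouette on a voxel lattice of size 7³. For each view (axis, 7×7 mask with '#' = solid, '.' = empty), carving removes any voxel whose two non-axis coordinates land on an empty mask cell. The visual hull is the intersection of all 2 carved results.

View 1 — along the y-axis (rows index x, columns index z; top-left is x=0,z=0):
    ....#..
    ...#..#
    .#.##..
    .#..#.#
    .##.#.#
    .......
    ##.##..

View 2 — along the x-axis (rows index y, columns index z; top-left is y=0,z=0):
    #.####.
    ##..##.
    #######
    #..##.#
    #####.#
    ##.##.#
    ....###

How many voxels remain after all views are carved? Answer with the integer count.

full grid |V| = 343
[1] y-view keeps 17 columns → grid now 119
[2] x-view keeps 34 columns → grid now 90

remaining voxels: 90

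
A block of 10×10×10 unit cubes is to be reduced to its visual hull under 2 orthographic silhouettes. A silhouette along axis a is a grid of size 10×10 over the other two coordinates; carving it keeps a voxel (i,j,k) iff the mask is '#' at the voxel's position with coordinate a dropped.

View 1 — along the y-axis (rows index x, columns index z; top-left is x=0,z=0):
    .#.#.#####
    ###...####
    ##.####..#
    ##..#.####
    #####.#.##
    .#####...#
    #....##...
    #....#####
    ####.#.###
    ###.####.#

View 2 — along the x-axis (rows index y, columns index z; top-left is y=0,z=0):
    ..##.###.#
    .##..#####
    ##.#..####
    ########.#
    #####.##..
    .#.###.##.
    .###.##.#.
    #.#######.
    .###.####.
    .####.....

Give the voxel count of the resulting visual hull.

before carving: 1000 voxels (10×10×10)
[1] y-view keeps 67 columns → grid now 670
[2] x-view keeps 67 columns → grid now 439

remaining voxels: 439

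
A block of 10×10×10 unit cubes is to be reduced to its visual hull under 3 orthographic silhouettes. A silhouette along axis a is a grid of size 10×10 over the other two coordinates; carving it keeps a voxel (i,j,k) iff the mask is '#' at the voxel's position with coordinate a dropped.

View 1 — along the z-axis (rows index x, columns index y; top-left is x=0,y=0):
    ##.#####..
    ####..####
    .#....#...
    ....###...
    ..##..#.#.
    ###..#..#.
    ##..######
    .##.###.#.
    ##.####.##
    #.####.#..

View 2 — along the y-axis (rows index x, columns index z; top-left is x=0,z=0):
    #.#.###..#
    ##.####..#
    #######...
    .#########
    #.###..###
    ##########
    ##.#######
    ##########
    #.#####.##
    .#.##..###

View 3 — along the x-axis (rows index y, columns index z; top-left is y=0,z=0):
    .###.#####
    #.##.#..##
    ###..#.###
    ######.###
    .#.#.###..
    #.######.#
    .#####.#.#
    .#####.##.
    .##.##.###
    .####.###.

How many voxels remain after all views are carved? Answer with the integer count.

full grid |V| = 1000
[1] z-view keeps 57 columns → grid now 570
[2] y-view keeps 79 columns → grid now 449
[3] x-view keeps 71 columns → grid now 309

voxel count = 309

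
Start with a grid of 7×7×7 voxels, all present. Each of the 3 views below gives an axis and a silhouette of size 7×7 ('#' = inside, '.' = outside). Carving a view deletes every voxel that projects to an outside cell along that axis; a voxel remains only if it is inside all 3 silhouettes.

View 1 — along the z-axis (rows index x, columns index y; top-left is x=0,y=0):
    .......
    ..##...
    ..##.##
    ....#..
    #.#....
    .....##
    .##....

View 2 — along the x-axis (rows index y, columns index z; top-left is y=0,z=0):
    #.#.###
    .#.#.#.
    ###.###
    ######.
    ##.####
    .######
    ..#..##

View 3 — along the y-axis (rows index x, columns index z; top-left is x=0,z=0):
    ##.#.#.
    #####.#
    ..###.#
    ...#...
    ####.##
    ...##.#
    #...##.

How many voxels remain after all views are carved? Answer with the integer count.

|visual hull| = 40

initial block: 7^3 = 343
after view 1 [z-axis, 13 of 49 cells solid] → remaining = 91
after view 2 [x-axis, 35 of 49 cells solid] → remaining = 68
after view 3 [y-axis, 27 of 49 cells solid] → remaining = 40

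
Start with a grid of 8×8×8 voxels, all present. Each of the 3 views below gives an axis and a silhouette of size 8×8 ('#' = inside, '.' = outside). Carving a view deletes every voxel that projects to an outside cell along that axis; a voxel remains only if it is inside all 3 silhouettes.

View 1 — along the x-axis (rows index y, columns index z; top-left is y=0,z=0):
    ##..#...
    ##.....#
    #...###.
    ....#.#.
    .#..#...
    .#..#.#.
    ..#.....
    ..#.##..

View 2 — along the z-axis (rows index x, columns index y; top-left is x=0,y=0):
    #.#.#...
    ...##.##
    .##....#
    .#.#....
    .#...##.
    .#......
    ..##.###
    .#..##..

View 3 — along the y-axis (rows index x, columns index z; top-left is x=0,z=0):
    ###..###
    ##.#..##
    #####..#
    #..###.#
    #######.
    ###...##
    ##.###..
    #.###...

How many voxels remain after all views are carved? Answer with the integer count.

full grid |V| = 512
after view 1 [x-axis, 21 of 64 cells solid] → remaining = 168
after view 2 [z-axis, 24 of 64 cells solid] → remaining = 63
after view 3 [y-axis, 43 of 64 cells solid] → remaining = 38

remaining voxels: 38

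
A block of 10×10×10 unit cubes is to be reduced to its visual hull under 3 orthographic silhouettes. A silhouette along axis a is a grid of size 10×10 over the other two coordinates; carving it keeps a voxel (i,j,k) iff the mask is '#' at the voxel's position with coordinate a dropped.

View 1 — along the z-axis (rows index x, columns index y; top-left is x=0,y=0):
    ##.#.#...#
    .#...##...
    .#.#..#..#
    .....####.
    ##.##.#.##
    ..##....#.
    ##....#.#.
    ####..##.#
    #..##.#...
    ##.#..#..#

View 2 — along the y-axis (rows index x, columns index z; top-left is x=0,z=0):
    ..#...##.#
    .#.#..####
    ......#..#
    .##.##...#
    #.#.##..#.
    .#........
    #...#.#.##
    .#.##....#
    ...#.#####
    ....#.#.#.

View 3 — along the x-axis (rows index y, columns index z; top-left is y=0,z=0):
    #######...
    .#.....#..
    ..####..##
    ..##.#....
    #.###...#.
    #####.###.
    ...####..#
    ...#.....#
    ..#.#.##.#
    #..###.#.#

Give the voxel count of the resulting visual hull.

initial block: 10^3 = 1000
[1] z-view keeps 46 columns → grid now 460
[2] y-view keeps 41 columns → grid now 191
[3] x-view keeps 49 columns → grid now 90

90 voxels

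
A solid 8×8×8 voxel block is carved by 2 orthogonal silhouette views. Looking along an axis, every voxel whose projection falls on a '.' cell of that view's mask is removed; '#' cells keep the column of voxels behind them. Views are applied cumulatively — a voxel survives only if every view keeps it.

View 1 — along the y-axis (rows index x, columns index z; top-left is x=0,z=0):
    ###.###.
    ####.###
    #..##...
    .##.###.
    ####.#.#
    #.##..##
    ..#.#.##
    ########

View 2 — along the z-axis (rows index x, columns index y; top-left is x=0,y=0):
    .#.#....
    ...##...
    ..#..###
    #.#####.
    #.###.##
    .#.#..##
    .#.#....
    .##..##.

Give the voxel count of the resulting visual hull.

|visual hull| = 164

before carving: 512 voxels (8×8×8)
  1. axis=1 (XZ plane), |mask|=44  ⇒  voxels=352
  2. axis=2 (XY plane), |mask|=30  ⇒  voxels=164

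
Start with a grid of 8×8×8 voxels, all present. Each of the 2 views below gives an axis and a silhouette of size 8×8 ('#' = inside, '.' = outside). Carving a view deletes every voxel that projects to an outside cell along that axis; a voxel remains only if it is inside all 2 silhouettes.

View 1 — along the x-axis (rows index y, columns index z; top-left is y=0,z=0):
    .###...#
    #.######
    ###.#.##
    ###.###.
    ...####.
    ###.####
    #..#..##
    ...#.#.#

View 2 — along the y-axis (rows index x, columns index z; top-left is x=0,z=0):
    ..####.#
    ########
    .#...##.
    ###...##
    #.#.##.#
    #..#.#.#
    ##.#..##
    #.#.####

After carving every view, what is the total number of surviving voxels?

voxel count = 213

start: 8×8×8 = 512 voxels
carve view 1 (along x, YZ-mask fill 41/64): 328 voxels remain
carve view 2 (along y, XZ-mask fill 41/64): 213 voxels remain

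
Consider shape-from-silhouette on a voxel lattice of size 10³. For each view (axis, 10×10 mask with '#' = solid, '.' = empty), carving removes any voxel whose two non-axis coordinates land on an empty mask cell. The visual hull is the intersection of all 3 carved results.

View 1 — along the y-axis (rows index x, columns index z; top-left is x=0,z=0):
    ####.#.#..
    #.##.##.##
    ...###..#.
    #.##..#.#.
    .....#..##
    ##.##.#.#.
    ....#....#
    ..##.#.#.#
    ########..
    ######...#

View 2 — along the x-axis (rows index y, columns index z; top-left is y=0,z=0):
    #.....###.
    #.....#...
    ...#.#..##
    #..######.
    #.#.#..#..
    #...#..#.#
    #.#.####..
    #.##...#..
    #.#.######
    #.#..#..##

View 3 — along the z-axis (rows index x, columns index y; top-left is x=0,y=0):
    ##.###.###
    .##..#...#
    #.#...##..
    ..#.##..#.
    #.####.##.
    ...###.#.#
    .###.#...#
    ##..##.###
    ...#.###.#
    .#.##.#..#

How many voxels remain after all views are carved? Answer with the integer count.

full grid |V| = 1000
after view 1 [y-axis, 53 of 100 cells solid] → remaining = 530
after view 2 [x-axis, 48 of 100 cells solid] → remaining = 254
after view 3 [z-axis, 54 of 100 cells solid] → remaining = 133

remaining voxels: 133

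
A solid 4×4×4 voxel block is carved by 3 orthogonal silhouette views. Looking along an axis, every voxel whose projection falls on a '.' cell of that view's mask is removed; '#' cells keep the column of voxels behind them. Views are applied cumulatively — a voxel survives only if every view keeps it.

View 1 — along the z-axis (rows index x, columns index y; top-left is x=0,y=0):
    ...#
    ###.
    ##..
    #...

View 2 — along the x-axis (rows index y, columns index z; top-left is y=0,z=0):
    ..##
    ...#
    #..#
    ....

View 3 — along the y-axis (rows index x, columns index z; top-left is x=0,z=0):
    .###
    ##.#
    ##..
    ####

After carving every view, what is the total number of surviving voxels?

start: 4×4×4 = 64 voxels
carve view 1 (along z, XY-mask fill 7/16): 28 voxels remain
carve view 2 (along x, YZ-mask fill 5/16): 10 voxels remain
carve view 3 (along y, XZ-mask fill 12/16): 6 voxels remain

remaining voxels: 6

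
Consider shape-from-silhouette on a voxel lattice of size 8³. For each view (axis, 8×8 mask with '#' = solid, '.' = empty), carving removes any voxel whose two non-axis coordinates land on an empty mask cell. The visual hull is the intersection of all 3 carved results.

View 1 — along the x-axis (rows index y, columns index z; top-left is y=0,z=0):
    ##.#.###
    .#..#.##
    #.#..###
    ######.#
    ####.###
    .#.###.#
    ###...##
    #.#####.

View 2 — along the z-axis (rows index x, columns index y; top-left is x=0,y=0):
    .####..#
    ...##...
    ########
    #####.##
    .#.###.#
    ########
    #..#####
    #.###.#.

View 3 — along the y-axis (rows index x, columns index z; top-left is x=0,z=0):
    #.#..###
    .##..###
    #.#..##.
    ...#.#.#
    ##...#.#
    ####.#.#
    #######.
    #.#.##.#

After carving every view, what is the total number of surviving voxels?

initial block: 8^3 = 512
V1 x: intersect with YZ mask (45 set) -- 360 left
V2 z: intersect with XY mask (46 set) -- 268 left
V3 y: intersect with XZ mask (39 set) -- 167 left

voxel count = 167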